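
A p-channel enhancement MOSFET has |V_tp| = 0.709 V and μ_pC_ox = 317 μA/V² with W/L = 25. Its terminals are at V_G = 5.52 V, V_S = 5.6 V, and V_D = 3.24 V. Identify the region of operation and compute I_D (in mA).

Cutoff; I_D = 0 mA

V_SG = V_S − V_G = 5.6 − 5.52 = 0.08 V; V_SD = V_S − V_D = 5.6 − 3.24 = 2.36 V.
V_SG = 0.08 V < |V_tp| = 0.709 V, so the transistor is in cutoff.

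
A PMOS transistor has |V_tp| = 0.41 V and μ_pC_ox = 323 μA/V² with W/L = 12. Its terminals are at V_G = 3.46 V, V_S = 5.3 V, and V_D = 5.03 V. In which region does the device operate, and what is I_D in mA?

V_SG = V_S − V_G = 5.3 − 3.46 = 1.84 V; V_SD = V_S − V_D = 5.3 − 5.03 = 0.27 V.
k_p = μ_pC_ox · (W/L) = 3.876 mA/V².
V_ov = V_SG − |V_tp| = 1.84 − 0.41 = 1.43 V.
Since V_SD = 0.27 V < V_ov = 1.43 V, the device is in the triode region.
I_D = k_p [V_ov · V_SD − ½ V_SD²] = 3.876 × [1.43 × 0.27 − 0.5 × 0.27²] = 1.36 mA.

Triode; I_D = 1.36 mA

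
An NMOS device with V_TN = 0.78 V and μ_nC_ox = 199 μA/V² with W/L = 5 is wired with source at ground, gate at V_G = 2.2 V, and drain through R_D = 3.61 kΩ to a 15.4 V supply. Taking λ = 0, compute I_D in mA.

I_D = 1.00 mA

V_GS = V_G = 2.2 V, so V_ov = 2.2 − 0.78 = 1.42 V.
k_n = μ_nC_ox · (W/L) = 0.995 mA/V².
Assume saturation: I_D = ½ k_n V_ov² = 0.5 × 0.995 × 1.42² = 1 mA, giving V_DS = V_DD − I_D R_D = 15.4 − 1 × 3.61 = 11.8 V.
V_DS = 11.8 V ≥ V_ov = 1.42 V, confirming saturation.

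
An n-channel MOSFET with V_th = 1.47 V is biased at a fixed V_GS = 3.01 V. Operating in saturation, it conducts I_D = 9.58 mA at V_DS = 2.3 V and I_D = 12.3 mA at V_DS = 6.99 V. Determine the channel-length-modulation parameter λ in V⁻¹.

With V_GS fixed, I_D ∝ (1 + λ V_DS) in saturation, so I_D2/I_D1 = (1 + λ V_DS2)/(1 + λ V_DS1).
12.3/9.58 = 1.284 = (1 + 6.99 λ)/(1 + 2.3 λ).
Solving: λ (I_D1 V_DS2 − I_D2 V_DS1) = I_D2 − I_D1, so λ = (12.3 − 9.58) / (9.58 × 6.99 − 12.3 × 2.3) = 2.72 / 38.7 = 0.0703 V⁻¹.

λ = 0.0703 V⁻¹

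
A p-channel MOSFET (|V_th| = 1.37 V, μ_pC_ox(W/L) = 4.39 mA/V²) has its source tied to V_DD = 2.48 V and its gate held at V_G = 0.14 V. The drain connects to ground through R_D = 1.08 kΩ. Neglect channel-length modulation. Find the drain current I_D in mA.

I_D = 1.75 mA

V_SG = V_DD − V_G = 2.48 − 0.14 = 2.34 V, so V_ov = 2.34 − 1.37 = 0.97 V.
Assume saturation: I_D = ½ k_p V_ov² = 0.5 × 4.39 × 0.97² = 2.07 mA, giving V_SD = V_DD − I_D R_D = 2.48 − 2.07 × 1.08 = 0.25 V.
But 0.25 V < V_ov = 0.97 V, so the device is actually in triode.
In triode I_D = k_p[V_ov V_SD − ½ V_SD²] and I_D = (V_DD − V_SD)/R_D. Equating: 2.37 V_SD² − 5.599 V_SD + 2.48 = 0, giving V_SD = 0.591 V (the root below V_ov).
I_D = (2.48 − 0.591) / 1.08 = 1.75 mA.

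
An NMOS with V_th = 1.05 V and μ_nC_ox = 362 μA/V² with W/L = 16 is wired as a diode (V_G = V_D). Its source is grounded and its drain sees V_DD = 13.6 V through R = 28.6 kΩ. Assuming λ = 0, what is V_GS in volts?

V_GS = 1.43 V

With gate tied to drain, V_GS = V_DS ≥ V_GS − V_th, so the device is in saturation.
k_n = μ_nC_ox · (W/L) = 5.792 mA/V².
KCL at the drain: ½ k_n (V_GS − V_th)² = (V_DD − V_GS)/R.
Let x = V_GS − 1.05. Then 82.8 x² + x − 12.55 = 0, giving x = 0.383 V (positive root), so V_GS = 1.43 V.
I_D = (V_DD − V_GS)/R = (13.6 − 1.43) / 28.6 = 0.425 mA.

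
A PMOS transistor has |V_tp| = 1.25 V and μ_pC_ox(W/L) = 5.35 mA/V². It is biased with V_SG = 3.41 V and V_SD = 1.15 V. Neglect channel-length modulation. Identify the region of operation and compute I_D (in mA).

V_ov = V_SG − |V_tp| = 3.41 − 1.25 = 2.16 V.
Since V_SD = 1.15 V < V_ov = 2.16 V, the device is in the triode region.
I_D = k_p [V_ov · V_SD − ½ V_SD²] = 5.35 × [2.16 × 1.15 − 0.5 × 1.15²] = 9.75 mA.

Triode; I_D = 9.75 mA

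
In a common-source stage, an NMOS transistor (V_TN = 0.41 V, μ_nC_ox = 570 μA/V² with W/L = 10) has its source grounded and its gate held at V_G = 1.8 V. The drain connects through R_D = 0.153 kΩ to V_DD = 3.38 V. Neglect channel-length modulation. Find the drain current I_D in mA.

I_D = 5.51 mA

V_GS = V_G = 1.8 V, so V_ov = 1.8 − 0.41 = 1.39 V.
k_n = μ_nC_ox · (W/L) = 5.7 mA/V².
Assume saturation: I_D = ½ k_n V_ov² = 0.5 × 5.7 × 1.39² = 5.51 mA, giving V_DS = V_DD − I_D R_D = 3.38 − 5.51 × 0.153 = 2.54 V.
V_DS = 2.54 V ≥ V_ov = 1.39 V, confirming saturation.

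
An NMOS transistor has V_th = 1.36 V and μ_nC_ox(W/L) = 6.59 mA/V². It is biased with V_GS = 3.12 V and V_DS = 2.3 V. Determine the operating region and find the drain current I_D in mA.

V_ov = V_GS − V_th = 3.12 − 1.36 = 1.76 V.
Since V_DS = 2.3 V ≥ V_ov = 1.76 V, the device is in saturation.
I_D = ½ k_n V_ov² = 0.5 × 6.59 × 1.76² = 10.2 mA.

Saturation; I_D = 10.2 mA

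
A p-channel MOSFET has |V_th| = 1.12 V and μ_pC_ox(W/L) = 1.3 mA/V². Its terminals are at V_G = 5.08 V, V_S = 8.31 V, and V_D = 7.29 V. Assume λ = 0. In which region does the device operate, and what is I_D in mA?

Triode; I_D = 2.12 mA

V_SG = V_S − V_G = 8.31 − 5.08 = 3.23 V; V_SD = V_S − V_D = 8.31 − 7.29 = 1.02 V.
V_ov = V_SG − |V_th| = 3.23 − 1.12 = 2.11 V.
Since V_SD = 1.02 V < V_ov = 2.11 V, the device is in the triode region.
I_D = k_p [V_ov · V_SD − ½ V_SD²] = 1.3 × [2.11 × 1.02 − 0.5 × 1.02²] = 2.12 mA.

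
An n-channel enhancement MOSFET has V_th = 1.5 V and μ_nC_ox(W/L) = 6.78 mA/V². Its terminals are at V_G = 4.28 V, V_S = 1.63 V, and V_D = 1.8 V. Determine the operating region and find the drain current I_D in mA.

Triode; I_D = 1.23 mA

V_GS = V_G − V_S = 4.28 − 1.63 = 2.65 V; V_DS = V_D − V_S = 1.8 − 1.63 = 0.17 V.
V_ov = V_GS − V_th = 2.65 − 1.5 = 1.15 V.
Since V_DS = 0.17 V < V_ov = 1.15 V, the device is in the triode region.
I_D = k_n [V_ov · V_DS − ½ V_DS²] = 6.78 × [1.15 × 0.17 − 0.5 × 0.17²] = 1.23 mA.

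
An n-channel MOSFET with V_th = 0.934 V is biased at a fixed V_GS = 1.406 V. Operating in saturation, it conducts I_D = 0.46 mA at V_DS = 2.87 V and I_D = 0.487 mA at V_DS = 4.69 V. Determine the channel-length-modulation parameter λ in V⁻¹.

With V_GS fixed, I_D ∝ (1 + λ V_DS) in saturation, so I_D2/I_D1 = (1 + λ V_DS2)/(1 + λ V_DS1).
0.487/0.46 = 1.059 = (1 + 4.69 λ)/(1 + 2.87 λ).
Solving: λ (I_D1 V_DS2 − I_D2 V_DS1) = I_D2 − I_D1, so λ = (0.487 − 0.46) / (0.46 × 4.69 − 0.487 × 2.87) = 0.027 / 0.76 = 0.0355 V⁻¹.

λ = 0.0355 V⁻¹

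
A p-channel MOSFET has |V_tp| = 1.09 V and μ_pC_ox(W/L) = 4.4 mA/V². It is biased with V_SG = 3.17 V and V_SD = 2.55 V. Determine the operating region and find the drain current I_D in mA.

Saturation; I_D = 9.52 mA

V_ov = V_SG − |V_tp| = 3.17 − 1.09 = 2.08 V.
Since V_SD = 2.55 V ≥ V_ov = 2.08 V, the device is in saturation.
I_D = ½ k_p V_ov² = 0.5 × 4.4 × 2.08² = 9.52 mA.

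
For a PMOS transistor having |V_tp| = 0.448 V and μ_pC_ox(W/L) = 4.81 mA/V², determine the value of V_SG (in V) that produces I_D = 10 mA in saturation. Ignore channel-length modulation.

V_SG = 2.49 V

In saturation I_D = ½ k_p (V_SG − |V_tp|)², so V_SG − |V_tp| = √(2 I_D / k_p) = √(2 × 10 / 4.81) = 2.04 V.
V_SG = 0.448 + 2.04 = 2.49 V.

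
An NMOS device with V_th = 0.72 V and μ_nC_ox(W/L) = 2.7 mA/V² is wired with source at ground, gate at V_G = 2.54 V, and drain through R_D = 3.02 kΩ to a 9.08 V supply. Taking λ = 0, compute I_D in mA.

I_D = 2.78 mA

V_GS = V_G = 2.54 V, so V_ov = 2.54 − 0.72 = 1.82 V.
Assume saturation: I_D = ½ k_n V_ov² = 0.5 × 2.7 × 1.82² = 4.47 mA, giving V_DS = V_DD − I_D R_D = 9.08 − 4.47 × 3.02 = -4.42 V.
But -4.42 V < V_ov = 1.82 V, so the device is actually in triode.
In triode I_D = k_n[V_ov V_DS − ½ V_DS²] and I_D = (V_DD − V_DS)/R_D. Equating: 4.08 V_DS² − 15.84 V_DS + 9.08 = 0, giving V_DS = 0.699 V (the root below V_ov).
I_D = (9.08 − 0.699) / 3.02 = 2.78 mA.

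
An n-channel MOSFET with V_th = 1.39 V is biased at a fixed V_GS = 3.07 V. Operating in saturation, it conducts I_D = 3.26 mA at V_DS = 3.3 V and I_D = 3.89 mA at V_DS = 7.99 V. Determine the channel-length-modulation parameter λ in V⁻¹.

With V_GS fixed, I_D ∝ (1 + λ V_DS) in saturation, so I_D2/I_D1 = (1 + λ V_DS2)/(1 + λ V_DS1).
3.89/3.26 = 1.193 = (1 + 7.99 λ)/(1 + 3.3 λ).
Solving: λ (I_D1 V_DS2 − I_D2 V_DS1) = I_D2 − I_D1, so λ = (3.89 − 3.26) / (3.26 × 7.99 − 3.89 × 3.3) = 0.63 / 13.2 = 0.0477 V⁻¹.

λ = 0.0477 V⁻¹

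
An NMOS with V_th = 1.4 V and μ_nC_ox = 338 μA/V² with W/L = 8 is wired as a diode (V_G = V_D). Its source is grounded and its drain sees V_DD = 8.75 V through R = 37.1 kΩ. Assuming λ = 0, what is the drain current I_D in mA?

With gate tied to drain, V_GS = V_DS ≥ V_GS − V_th, so the device is in saturation.
k_n = μ_nC_ox · (W/L) = 2.704 mA/V².
KCL at the drain: ½ k_n (V_GS − V_th)² = (V_DD − V_GS)/R.
Let x = V_GS − 1.4. Then 50.2 x² + x − 7.35 = 0, giving x = 0.373 V (positive root), so V_GS = 1.77 V.
I_D = (V_DD − V_GS)/R = (8.75 − 1.77) / 37.1 = 0.188 mA.

I_D = 0.188 mA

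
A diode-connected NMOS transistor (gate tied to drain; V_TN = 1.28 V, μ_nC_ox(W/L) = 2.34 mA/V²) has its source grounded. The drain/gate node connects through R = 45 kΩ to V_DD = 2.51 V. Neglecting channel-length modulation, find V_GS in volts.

V_GS = 1.42 V

With gate tied to drain, V_GS = V_DS ≥ V_GS − V_TN, so the device is in saturation.
KCL at the drain: ½ k_n (V_GS − V_TN)² = (V_DD − V_GS)/R.
Let x = V_GS − 1.28. Then 52.6 x² + x − 1.23 = 0, giving x = 0.144 V (positive root), so V_GS = 1.42 V.
I_D = (V_DD − V_GS)/R = (2.51 − 1.42) / 45 = 0.0241 mA.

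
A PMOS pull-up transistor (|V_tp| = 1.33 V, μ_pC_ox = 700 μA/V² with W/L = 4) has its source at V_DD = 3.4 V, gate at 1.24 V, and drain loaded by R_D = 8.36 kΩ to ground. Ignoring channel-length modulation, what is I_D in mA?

V_SG = V_DD − V_G = 3.4 − 1.24 = 2.16 V, so V_ov = 2.16 − 1.33 = 0.83 V.
k_p = μ_pC_ox · (W/L) = 2.8 mA/V².
Assume saturation: I_D = ½ k_p V_ov² = 0.5 × 2.8 × 0.83² = 0.964 mA, giving V_SD = V_DD − I_D R_D = 3.4 − 0.964 × 8.36 = -4.66 V.
But -4.66 V < V_ov = 0.83 V, so the device is actually in triode.
In triode I_D = k_p[V_ov V_SD − ½ V_SD²] and I_D = (V_DD − V_SD)/R_D. Equating: 11.7 V_SD² − 20.43 V_SD + 3.4 = 0, giving V_SD = 0.186 V (the root below V_ov).
I_D = (3.4 − 0.186) / 8.36 = 0.384 mA.

I_D = 0.384 mA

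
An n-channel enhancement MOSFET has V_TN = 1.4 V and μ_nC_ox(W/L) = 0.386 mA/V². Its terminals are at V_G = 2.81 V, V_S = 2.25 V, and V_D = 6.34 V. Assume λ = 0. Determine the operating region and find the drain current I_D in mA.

Cutoff; I_D = 0 mA

V_GS = V_G − V_S = 2.81 − 2.25 = 0.56 V; V_DS = V_D − V_S = 6.34 − 2.25 = 4.09 V.
V_GS = 0.56 V < V_TN = 1.4 V, so the transistor is in cutoff.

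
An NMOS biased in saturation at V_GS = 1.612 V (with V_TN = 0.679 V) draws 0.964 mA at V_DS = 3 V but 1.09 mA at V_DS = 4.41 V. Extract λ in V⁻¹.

With V_GS fixed, I_D ∝ (1 + λ V_DS) in saturation, so I_D2/I_D1 = (1 + λ V_DS2)/(1 + λ V_DS1).
1.09/0.964 = 1.131 = (1 + 4.41 λ)/(1 + 3 λ).
Solving: λ (I_D1 V_DS2 − I_D2 V_DS1) = I_D2 − I_D1, so λ = (1.09 − 0.964) / (0.964 × 4.41 − 1.09 × 3) = 0.126 / 0.981 = 0.128 V⁻¹.

λ = 0.128 V⁻¹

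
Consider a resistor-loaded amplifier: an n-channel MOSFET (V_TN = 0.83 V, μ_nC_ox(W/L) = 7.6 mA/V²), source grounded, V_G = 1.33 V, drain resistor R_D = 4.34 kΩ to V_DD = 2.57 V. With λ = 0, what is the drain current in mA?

I_D = 0.552 mA

V_GS = V_G = 1.33 V, so V_ov = 1.33 − 0.83 = 0.5 V.
Assume saturation: I_D = ½ k_n V_ov² = 0.5 × 7.6 × 0.5² = 0.95 mA, giving V_DS = V_DD − I_D R_D = 2.57 − 0.95 × 4.34 = -1.55 V.
But -1.55 V < V_ov = 0.5 V, so the device is actually in triode.
In triode I_D = k_n[V_ov V_DS − ½ V_DS²] and I_D = (V_DD − V_DS)/R_D. Equating: 16.5 V_DS² − 17.49 V_DS + 2.57 = 0, giving V_DS = 0.176 V (the root below V_ov).
I_D = (2.57 − 0.176) / 4.34 = 0.552 mA.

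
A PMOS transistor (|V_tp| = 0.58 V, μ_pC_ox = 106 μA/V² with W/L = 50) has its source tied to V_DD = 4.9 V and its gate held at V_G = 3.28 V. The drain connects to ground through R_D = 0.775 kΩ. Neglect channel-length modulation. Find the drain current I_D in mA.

V_SG = V_DD − V_G = 4.9 − 3.28 = 1.62 V, so V_ov = 1.62 − 0.58 = 1.04 V.
k_p = μ_pC_ox · (W/L) = 5.3 mA/V².
Assume saturation: I_D = ½ k_p V_ov² = 0.5 × 5.3 × 1.04² = 2.87 mA, giving V_SD = V_DD − I_D R_D = 4.9 − 2.87 × 0.775 = 2.68 V.
V_SD = 2.68 V ≥ V_ov = 1.04 V, confirming saturation.

I_D = 2.87 mA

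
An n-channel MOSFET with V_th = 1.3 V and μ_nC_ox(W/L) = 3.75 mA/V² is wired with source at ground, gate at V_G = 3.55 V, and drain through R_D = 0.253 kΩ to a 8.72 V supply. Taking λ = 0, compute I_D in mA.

V_GS = V_G = 3.55 V, so V_ov = 3.55 − 1.3 = 2.25 V.
Assume saturation: I_D = ½ k_n V_ov² = 0.5 × 3.75 × 2.25² = 9.49 mA, giving V_DS = V_DD − I_D R_D = 8.72 − 9.49 × 0.253 = 6.32 V.
V_DS = 6.32 V ≥ V_ov = 2.25 V, confirming saturation.

I_D = 9.49 mA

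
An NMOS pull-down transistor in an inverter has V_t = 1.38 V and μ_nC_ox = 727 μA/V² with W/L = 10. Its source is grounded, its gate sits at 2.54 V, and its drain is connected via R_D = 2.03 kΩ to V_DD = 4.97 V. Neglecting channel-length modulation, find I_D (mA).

I_D = 2.29 mA

V_GS = V_G = 2.54 V, so V_ov = 2.54 − 1.38 = 1.16 V.
k_n = μ_nC_ox · (W/L) = 7.27 mA/V².
Assume saturation: I_D = ½ k_n V_ov² = 0.5 × 7.27 × 1.16² = 4.89 mA, giving V_DS = V_DD − I_D R_D = 4.97 − 4.89 × 2.03 = -4.96 V.
But -4.96 V < V_ov = 1.16 V, so the device is actually in triode.
In triode I_D = k_n[V_ov V_DS − ½ V_DS²] and I_D = (V_DD − V_DS)/R_D. Equating: 7.38 V_DS² − 18.12 V_DS + 4.97 = 0, giving V_DS = 0.315 V (the root below V_ov).
I_D = (4.97 − 0.315) / 2.03 = 2.29 mA.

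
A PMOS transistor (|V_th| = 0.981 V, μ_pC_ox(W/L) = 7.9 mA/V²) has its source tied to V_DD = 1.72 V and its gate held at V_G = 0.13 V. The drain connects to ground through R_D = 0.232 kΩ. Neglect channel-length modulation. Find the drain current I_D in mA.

V_SG = V_DD − V_G = 1.72 − 0.13 = 1.59 V, so V_ov = 1.59 − 0.981 = 0.609 V.
Assume saturation: I_D = ½ k_p V_ov² = 0.5 × 7.9 × 0.609² = 1.46 mA, giving V_SD = V_DD − I_D R_D = 1.72 − 1.46 × 0.232 = 1.38 V.
V_SD = 1.38 V ≥ V_ov = 0.609 V, confirming saturation.

I_D = 1.46 mA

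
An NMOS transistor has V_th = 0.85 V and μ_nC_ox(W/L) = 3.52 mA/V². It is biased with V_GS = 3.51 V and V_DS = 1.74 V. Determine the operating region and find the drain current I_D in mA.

Triode; I_D = 11.0 mA

V_ov = V_GS − V_th = 3.51 − 0.85 = 2.66 V.
Since V_DS = 1.74 V < V_ov = 2.66 V, the device is in the triode region.
I_D = k_n [V_ov · V_DS − ½ V_DS²] = 3.52 × [2.66 × 1.74 − 0.5 × 1.74²] = 11 mA.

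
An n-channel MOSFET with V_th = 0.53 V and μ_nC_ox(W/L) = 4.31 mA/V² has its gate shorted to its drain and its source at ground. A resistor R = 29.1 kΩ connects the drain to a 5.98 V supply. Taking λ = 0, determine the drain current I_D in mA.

With gate tied to drain, V_GS = V_DS ≥ V_GS − V_th, so the device is in saturation.
KCL at the drain: ½ k_n (V_GS − V_th)² = (V_DD − V_GS)/R.
Let x = V_GS − 0.53. Then 62.7 x² + x − 5.45 = 0, giving x = 0.287 V (positive root), so V_GS = 0.817 V.
I_D = (V_DD − V_GS)/R = (5.98 − 0.817) / 29.1 = 0.177 mA.

I_D = 0.177 mA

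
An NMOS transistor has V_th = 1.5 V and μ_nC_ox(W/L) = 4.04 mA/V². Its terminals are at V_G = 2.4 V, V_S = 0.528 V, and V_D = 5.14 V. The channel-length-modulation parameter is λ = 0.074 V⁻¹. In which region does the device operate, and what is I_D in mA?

Saturation; I_D = 0.375 mA

V_GS = V_G − V_S = 2.4 − 0.528 = 1.87 V; V_DS = V_D − V_S = 5.14 − 0.528 = 4.61 V.
V_ov = V_GS − V_th = 1.87 − 1.5 = 0.372 V.
Since V_DS = 4.61 V ≥ V_ov = 0.372 V, the device is in saturation.
I_D = ½ k_n V_ov² (1 + λ V_DS) = 0.5 × 4.04 × 0.372² × (1 + 0.074 × 4.61) = 0.375 mA.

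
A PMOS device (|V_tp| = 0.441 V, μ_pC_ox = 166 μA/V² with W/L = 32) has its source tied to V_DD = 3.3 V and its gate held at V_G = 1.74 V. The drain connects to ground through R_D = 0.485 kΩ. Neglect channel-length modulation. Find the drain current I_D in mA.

I_D = 3.33 mA

V_SG = V_DD − V_G = 3.3 − 1.74 = 1.56 V, so V_ov = 1.56 − 0.441 = 1.12 V.
k_p = μ_pC_ox · (W/L) = 5.312 mA/V².
Assume saturation: I_D = ½ k_p V_ov² = 0.5 × 5.312 × 1.12² = 3.33 mA, giving V_SD = V_DD − I_D R_D = 3.3 − 3.33 × 0.485 = 1.69 V.
V_SD = 1.69 V ≥ V_ov = 1.12 V, confirming saturation.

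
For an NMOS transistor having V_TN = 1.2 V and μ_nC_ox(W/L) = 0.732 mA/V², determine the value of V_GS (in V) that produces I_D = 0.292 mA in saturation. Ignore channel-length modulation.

In saturation I_D = ½ k_n (V_GS − V_TN)², so V_GS − V_TN = √(2 I_D / k_n) = √(2 × 0.292 / 0.732) = 0.893 V.
V_GS = 1.2 + 0.893 = 2.09 V.

V_GS = 2.09 V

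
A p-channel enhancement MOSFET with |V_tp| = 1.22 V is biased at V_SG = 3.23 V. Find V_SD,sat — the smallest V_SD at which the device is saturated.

V_SD,sat = 2.01 V

The boundary between triode and saturation is V_SD = V_SG − |V_tp| = V_ov.
V_ov = 3.23 − 1.22 = 2.01 V.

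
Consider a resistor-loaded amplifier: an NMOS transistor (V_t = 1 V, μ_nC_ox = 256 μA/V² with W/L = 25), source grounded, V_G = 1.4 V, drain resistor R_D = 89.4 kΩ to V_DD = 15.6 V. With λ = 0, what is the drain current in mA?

I_D = 0.174 mA

V_GS = V_G = 1.4 V, so V_ov = 1.4 − 1 = 0.4 V.
k_n = μ_nC_ox · (W/L) = 6.4 mA/V².
Assume saturation: I_D = ½ k_n V_ov² = 0.5 × 6.4 × 0.4² = 0.512 mA, giving V_DS = V_DD − I_D R_D = 15.6 − 0.512 × 89.4 = -30.2 V.
But -30.2 V < V_ov = 0.4 V, so the device is actually in triode.
In triode I_D = k_n[V_ov V_DS − ½ V_DS²] and I_D = (V_DD − V_DS)/R_D. Equating: 286 V_DS² − 229.9 V_DS + 15.6 = 0, giving V_DS = 0.0748 V (the root below V_ov).
I_D = (15.6 − 0.0748) / 89.4 = 0.174 mA.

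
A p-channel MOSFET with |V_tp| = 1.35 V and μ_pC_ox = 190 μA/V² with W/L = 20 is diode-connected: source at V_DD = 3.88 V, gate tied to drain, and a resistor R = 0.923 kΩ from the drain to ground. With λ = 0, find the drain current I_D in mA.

I_D = 1.71 mA

With gate tied to drain, V_SG = V_SD ≥ V_SG − |V_tp|, so the device is in saturation.
k_p = μ_pC_ox · (W/L) = 3.8 mA/V².
KCL at the drain: ½ k_p (V_SG − |V_tp|)² = (V_DD − V_SG)/R.
Let x = V_SG − 1.35. Then 1.75 x² + x − 2.53 = 0, giving x = 0.949 V (positive root), so V_SG = 2.3 V.
I_D = (V_DD − V_SG)/R = (3.88 − 2.3) / 0.923 = 1.71 mA.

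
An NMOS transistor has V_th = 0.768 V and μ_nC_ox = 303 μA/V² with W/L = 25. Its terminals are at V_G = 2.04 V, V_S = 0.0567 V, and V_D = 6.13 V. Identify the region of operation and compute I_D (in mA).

Saturation; I_D = 5.59 mA

V_GS = V_G − V_S = 2.04 − 0.0567 = 1.98 V; V_DS = V_D − V_S = 6.13 − 0.0567 = 6.07 V.
k_n = μ_nC_ox · (W/L) = 7.575 mA/V².
V_ov = V_GS − V_th = 1.98 − 0.768 = 1.22 V.
Since V_DS = 6.07 V ≥ V_ov = 1.22 V, the device is in saturation.
I_D = ½ k_n V_ov² = 0.5 × 7.575 × 1.22² = 5.59 mA.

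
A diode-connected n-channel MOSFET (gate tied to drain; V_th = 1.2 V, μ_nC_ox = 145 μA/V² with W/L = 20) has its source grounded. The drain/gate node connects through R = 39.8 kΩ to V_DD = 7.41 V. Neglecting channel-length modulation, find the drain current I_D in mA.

With gate tied to drain, V_GS = V_DS ≥ V_GS − V_th, so the device is in saturation.
k_n = μ_nC_ox · (W/L) = 2.9 mA/V².
KCL at the drain: ½ k_n (V_GS − V_th)² = (V_DD − V_GS)/R.
Let x = V_GS − 1.2. Then 57.7 x² + x − 6.21 = 0, giving x = 0.319 V (positive root), so V_GS = 1.52 V.
I_D = (V_DD − V_GS)/R = (7.41 − 1.52) / 39.8 = 0.148 mA.

I_D = 0.148 mA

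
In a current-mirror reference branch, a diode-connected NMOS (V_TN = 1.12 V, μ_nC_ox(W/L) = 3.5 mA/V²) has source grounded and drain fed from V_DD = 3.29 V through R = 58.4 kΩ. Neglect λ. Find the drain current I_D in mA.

With gate tied to drain, V_GS = V_DS ≥ V_GS − V_TN, so the device is in saturation.
KCL at the drain: ½ k_n (V_GS − V_TN)² = (V_DD − V_GS)/R.
Let x = V_GS − 1.12. Then 102 x² + x − 2.17 = 0, giving x = 0.141 V (positive root), so V_GS = 1.26 V.
I_D = (V_DD − V_GS)/R = (3.29 − 1.26) / 58.4 = 0.0347 mA.

I_D = 0.0347 mA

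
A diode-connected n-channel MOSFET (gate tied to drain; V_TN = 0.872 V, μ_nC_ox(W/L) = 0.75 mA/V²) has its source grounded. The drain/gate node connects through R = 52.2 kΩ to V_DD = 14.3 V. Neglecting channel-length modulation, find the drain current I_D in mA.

With gate tied to drain, V_GS = V_DS ≥ V_GS − V_TN, so the device is in saturation.
KCL at the drain: ½ k_n (V_GS − V_TN)² = (V_DD − V_GS)/R.
Let x = V_GS − 0.872. Then 19.6 x² + x − 13.43 = 0, giving x = 0.803 V (positive root), so V_GS = 1.68 V.
I_D = (V_DD − V_GS)/R = (14.3 − 1.68) / 52.2 = 0.242 mA.

I_D = 0.242 mA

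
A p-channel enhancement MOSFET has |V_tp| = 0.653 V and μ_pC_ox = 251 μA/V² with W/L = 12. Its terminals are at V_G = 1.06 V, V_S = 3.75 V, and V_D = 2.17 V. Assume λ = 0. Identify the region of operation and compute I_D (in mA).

V_SG = V_S − V_G = 3.75 − 1.06 = 2.69 V; V_SD = V_S − V_D = 3.75 − 2.17 = 1.58 V.
k_p = μ_pC_ox · (W/L) = 3.012 mA/V².
V_ov = V_SG − |V_tp| = 2.69 − 0.653 = 2.04 V.
Since V_SD = 1.58 V < V_ov = 2.04 V, the device is in the triode region.
I_D = k_p [V_ov · V_SD − ½ V_SD²] = 3.012 × [2.04 × 1.58 − 0.5 × 1.58²] = 5.93 mA.

Triode; I_D = 5.93 mA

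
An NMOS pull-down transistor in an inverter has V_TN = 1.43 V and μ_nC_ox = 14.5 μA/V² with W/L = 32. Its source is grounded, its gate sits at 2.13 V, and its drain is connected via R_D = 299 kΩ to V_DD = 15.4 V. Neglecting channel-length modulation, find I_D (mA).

V_GS = V_G = 2.13 V, so V_ov = 2.13 − 1.43 = 0.7 V.
k_n = μ_nC_ox · (W/L) = 0.464 mA/V².
Assume saturation: I_D = ½ k_n V_ov² = 0.5 × 0.464 × 0.7² = 0.114 mA, giving V_DS = V_DD − I_D R_D = 15.4 − 0.114 × 299 = -18.6 V.
But -18.6 V < V_ov = 0.7 V, so the device is actually in triode.
In triode I_D = k_n[V_ov V_DS − ½ V_DS²] and I_D = (V_DD − V_DS)/R_D. Equating: 69.4 V_DS² − 98.12 V_DS + 15.4 = 0, giving V_DS = 0.18 V (the root below V_ov).
I_D = (15.4 − 0.18) / 299 = 0.0509 mA.

I_D = 0.0509 mA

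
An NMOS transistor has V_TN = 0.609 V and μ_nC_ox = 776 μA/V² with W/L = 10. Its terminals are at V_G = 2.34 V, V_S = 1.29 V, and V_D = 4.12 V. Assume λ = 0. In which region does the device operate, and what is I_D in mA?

Saturation; I_D = 0.755 mA

V_GS = V_G − V_S = 2.34 − 1.29 = 1.05 V; V_DS = V_D − V_S = 4.12 − 1.29 = 2.83 V.
k_n = μ_nC_ox · (W/L) = 7.76 mA/V².
V_ov = V_GS − V_TN = 1.05 − 0.609 = 0.441 V.
Since V_DS = 2.83 V ≥ V_ov = 0.441 V, the device is in saturation.
I_D = ½ k_n V_ov² = 0.5 × 7.76 × 0.441² = 0.755 mA.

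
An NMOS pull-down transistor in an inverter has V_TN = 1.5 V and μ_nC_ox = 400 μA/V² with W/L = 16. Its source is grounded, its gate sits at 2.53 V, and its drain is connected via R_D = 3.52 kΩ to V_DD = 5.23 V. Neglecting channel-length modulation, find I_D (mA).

I_D = 1.42 mA

V_GS = V_G = 2.53 V, so V_ov = 2.53 − 1.5 = 1.03 V.
k_n = μ_nC_ox · (W/L) = 6.4 mA/V².
Assume saturation: I_D = ½ k_n V_ov² = 0.5 × 6.4 × 1.03² = 3.39 mA, giving V_DS = V_DD − I_D R_D = 5.23 − 3.39 × 3.52 = -6.72 V.
But -6.72 V < V_ov = 1.03 V, so the device is actually in triode.
In triode I_D = k_n[V_ov V_DS − ½ V_DS²] and I_D = (V_DD − V_DS)/R_D. Equating: 11.3 V_DS² − 24.2 V_DS + 5.23 = 0, giving V_DS = 0.244 V (the root below V_ov).
I_D = (5.23 − 0.244) / 3.52 = 1.42 mA.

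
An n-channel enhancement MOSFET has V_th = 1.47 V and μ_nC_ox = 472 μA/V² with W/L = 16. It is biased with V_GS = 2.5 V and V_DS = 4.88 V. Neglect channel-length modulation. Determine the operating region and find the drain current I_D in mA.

Saturation; I_D = 4.01 mA

k_n = μ_nC_ox · (W/L) = 7.552 mA/V².
V_ov = V_GS − V_th = 2.5 − 1.47 = 1.03 V.
Since V_DS = 4.88 V ≥ V_ov = 1.03 V, the device is in saturation.
I_D = ½ k_n V_ov² = 0.5 × 7.552 × 1.03² = 4.01 mA.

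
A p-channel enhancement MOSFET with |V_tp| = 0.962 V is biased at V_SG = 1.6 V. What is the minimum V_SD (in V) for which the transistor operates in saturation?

V_SD,sat = 0.638 V

The boundary between triode and saturation is V_SD = V_SG − |V_tp| = V_ov.
V_ov = 1.6 − 0.962 = 0.638 V.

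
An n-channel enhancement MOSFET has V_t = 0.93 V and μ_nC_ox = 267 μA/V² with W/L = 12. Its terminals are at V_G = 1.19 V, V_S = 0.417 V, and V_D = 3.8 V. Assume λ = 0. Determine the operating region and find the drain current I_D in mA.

Cutoff; I_D = 0 mA

V_GS = V_G − V_S = 1.19 − 0.417 = 0.773 V; V_DS = V_D − V_S = 3.8 − 0.417 = 3.38 V.
V_GS = 0.773 V < V_t = 0.93 V, so the transistor is in cutoff.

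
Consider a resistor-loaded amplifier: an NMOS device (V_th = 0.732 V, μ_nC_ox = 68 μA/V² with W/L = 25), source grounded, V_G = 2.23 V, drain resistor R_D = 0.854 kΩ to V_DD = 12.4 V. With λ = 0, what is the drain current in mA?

I_D = 1.91 mA

V_GS = V_G = 2.23 V, so V_ov = 2.23 − 0.732 = 1.5 V.
k_n = μ_nC_ox · (W/L) = 1.7 mA/V².
Assume saturation: I_D = ½ k_n V_ov² = 0.5 × 1.7 × 1.5² = 1.91 mA, giving V_DS = V_DD − I_D R_D = 12.4 − 1.91 × 0.854 = 10.8 V.
V_DS = 10.8 V ≥ V_ov = 1.5 V, confirming saturation.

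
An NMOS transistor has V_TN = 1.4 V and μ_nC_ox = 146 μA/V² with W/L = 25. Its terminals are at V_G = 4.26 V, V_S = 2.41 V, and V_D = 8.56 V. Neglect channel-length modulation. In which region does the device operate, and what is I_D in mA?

Saturation; I_D = 0.370 mA

V_GS = V_G − V_S = 4.26 − 2.41 = 1.85 V; V_DS = V_D − V_S = 8.56 − 2.41 = 6.15 V.
k_n = μ_nC_ox · (W/L) = 3.65 mA/V².
V_ov = V_GS − V_TN = 1.85 − 1.4 = 0.45 V.
Since V_DS = 6.15 V ≥ V_ov = 0.45 V, the device is in saturation.
I_D = ½ k_n V_ov² = 0.5 × 3.65 × 0.45² = 0.37 mA.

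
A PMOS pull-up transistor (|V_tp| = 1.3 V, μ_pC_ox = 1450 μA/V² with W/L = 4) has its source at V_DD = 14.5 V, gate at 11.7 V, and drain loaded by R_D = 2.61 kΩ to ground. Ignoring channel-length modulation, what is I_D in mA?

I_D = 5.24 mA

V_SG = V_DD − V_G = 14.5 − 11.7 = 2.8 V, so V_ov = 2.8 − 1.3 = 1.5 V.
k_p = μ_pC_ox · (W/L) = 5.8 mA/V².
Assume saturation: I_D = ½ k_p V_ov² = 0.5 × 5.8 × 1.5² = 6.53 mA, giving V_SD = V_DD − I_D R_D = 14.5 − 6.53 × 2.61 = -2.53 V.
But -2.53 V < V_ov = 1.5 V, so the device is actually in triode.
In triode I_D = k_p[V_ov V_SD − ½ V_SD²] and I_D = (V_DD − V_SD)/R_D. Equating: 7.57 V_SD² − 23.71 V_SD + 14.5 = 0, giving V_SD = 0.833 V (the root below V_ov).
I_D = (14.5 − 0.833) / 2.61 = 5.24 mA.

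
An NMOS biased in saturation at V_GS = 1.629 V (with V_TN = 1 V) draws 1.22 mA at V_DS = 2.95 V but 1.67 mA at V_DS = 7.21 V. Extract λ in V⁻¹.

λ = 0.116 V⁻¹

With V_GS fixed, I_D ∝ (1 + λ V_DS) in saturation, so I_D2/I_D1 = (1 + λ V_DS2)/(1 + λ V_DS1).
1.67/1.22 = 1.369 = (1 + 7.21 λ)/(1 + 2.95 λ).
Solving: λ (I_D1 V_DS2 − I_D2 V_DS1) = I_D2 − I_D1, so λ = (1.67 − 1.22) / (1.22 × 7.21 − 1.67 × 2.95) = 0.45 / 3.87 = 0.116 V⁻¹.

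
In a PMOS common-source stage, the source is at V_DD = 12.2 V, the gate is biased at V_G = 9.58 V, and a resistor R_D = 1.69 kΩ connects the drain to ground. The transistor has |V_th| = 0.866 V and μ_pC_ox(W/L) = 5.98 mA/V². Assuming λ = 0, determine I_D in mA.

V_SG = V_DD − V_G = 12.2 − 9.58 = 2.62 V, so V_ov = 2.62 − 0.866 = 1.75 V.
Assume saturation: I_D = ½ k_p V_ov² = 0.5 × 5.98 × 1.75² = 9.2 mA, giving V_SD = V_DD − I_D R_D = 12.2 − 9.2 × 1.69 = -3.35 V.
But -3.35 V < V_ov = 1.75 V, so the device is actually in triode.
In triode I_D = k_p[V_ov V_SD − ½ V_SD²] and I_D = (V_DD − V_SD)/R_D. Equating: 5.05 V_SD² − 18.73 V_SD + 12.2 = 0, giving V_SD = 0.843 V (the root below V_ov).
I_D = (12.2 − 0.843) / 1.69 = 6.72 mA.

I_D = 6.72 mA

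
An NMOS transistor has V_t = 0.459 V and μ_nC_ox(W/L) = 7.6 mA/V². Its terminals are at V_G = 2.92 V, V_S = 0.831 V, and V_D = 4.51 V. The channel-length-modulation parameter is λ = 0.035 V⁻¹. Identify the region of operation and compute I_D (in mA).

V_GS = V_G − V_S = 2.92 − 0.831 = 2.09 V; V_DS = V_D − V_S = 4.51 − 0.831 = 3.68 V.
V_ov = V_GS − V_t = 2.09 − 0.459 = 1.63 V.
Since V_DS = 3.68 V ≥ V_ov = 1.63 V, the device is in saturation.
I_D = ½ k_n V_ov² (1 + λ V_DS) = 0.5 × 7.6 × 1.63² × (1 + 0.035 × 3.68) = 11.4 mA.

Saturation; I_D = 11.4 mA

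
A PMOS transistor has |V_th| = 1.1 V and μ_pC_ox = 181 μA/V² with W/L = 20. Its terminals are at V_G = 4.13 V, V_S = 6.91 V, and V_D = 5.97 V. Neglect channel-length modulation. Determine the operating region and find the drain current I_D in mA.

Triode; I_D = 4.12 mA

V_SG = V_S − V_G = 6.91 − 4.13 = 2.78 V; V_SD = V_S − V_D = 6.91 − 5.97 = 0.94 V.
k_p = μ_pC_ox · (W/L) = 3.62 mA/V².
V_ov = V_SG − |V_th| = 2.78 − 1.1 = 1.68 V.
Since V_SD = 0.94 V < V_ov = 1.68 V, the device is in the triode region.
I_D = k_p [V_ov · V_SD − ½ V_SD²] = 3.62 × [1.68 × 0.94 − 0.5 × 0.94²] = 4.12 mA.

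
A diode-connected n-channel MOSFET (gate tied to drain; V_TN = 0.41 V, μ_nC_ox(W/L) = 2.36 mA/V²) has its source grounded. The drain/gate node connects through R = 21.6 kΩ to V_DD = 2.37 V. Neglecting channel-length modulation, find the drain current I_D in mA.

I_D = 0.0788 mA

With gate tied to drain, V_GS = V_DS ≥ V_GS − V_TN, so the device is in saturation.
KCL at the drain: ½ k_n (V_GS − V_TN)² = (V_DD − V_GS)/R.
Let x = V_GS − 0.41. Then 25.5 x² + x − 1.96 = 0, giving x = 0.258 V (positive root), so V_GS = 0.668 V.
I_D = (V_DD − V_GS)/R = (2.37 − 0.668) / 21.6 = 0.0788 mA.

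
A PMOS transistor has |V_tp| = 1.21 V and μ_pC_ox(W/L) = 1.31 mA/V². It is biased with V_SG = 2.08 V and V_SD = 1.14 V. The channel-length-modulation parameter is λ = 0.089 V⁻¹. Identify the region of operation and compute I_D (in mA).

V_ov = V_SG − |V_tp| = 2.08 − 1.21 = 0.87 V.
Since V_SD = 1.14 V ≥ V_ov = 0.87 V, the device is in saturation.
I_D = ½ k_p V_ov² (1 + λ V_SD) = 0.5 × 1.31 × 0.87² × (1 + 0.089 × 1.14) = 0.546 mA.

Saturation; I_D = 0.546 mA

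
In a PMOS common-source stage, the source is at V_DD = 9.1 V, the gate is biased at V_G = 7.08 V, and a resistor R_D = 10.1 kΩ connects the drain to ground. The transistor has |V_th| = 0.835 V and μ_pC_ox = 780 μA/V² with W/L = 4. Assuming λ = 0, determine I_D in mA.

I_D = 0.875 mA

V_SG = V_DD − V_G = 9.1 − 7.08 = 2.02 V, so V_ov = 2.02 − 0.835 = 1.18 V.
k_p = μ_pC_ox · (W/L) = 3.12 mA/V².
Assume saturation: I_D = ½ k_p V_ov² = 0.5 × 3.12 × 1.18² = 2.19 mA, giving V_SD = V_DD − I_D R_D = 9.1 − 2.19 × 10.1 = -13 V.
But -13 V < V_ov = 1.18 V, so the device is actually in triode.
In triode I_D = k_p[V_ov V_SD − ½ V_SD²] and I_D = (V_DD − V_SD)/R_D. Equating: 15.8 V_SD² − 38.34 V_SD + 9.1 = 0, giving V_SD = 0.267 V (the root below V_ov).
I_D = (9.1 − 0.267) / 10.1 = 0.875 mA.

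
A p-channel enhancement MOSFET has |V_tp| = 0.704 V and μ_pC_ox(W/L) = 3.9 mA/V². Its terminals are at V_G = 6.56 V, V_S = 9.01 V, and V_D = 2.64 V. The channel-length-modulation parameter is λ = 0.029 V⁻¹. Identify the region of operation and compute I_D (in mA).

V_SG = V_S − V_G = 9.01 − 6.56 = 2.45 V; V_SD = V_S − V_D = 9.01 − 2.64 = 6.37 V.
V_ov = V_SG − |V_tp| = 2.45 − 0.704 = 1.75 V.
Since V_SD = 6.37 V ≥ V_ov = 1.75 V, the device is in saturation.
I_D = ½ k_p V_ov² (1 + λ V_SD) = 0.5 × 3.9 × 1.75² × (1 + 0.029 × 6.37) = 7.04 mA.

Saturation; I_D = 7.04 mA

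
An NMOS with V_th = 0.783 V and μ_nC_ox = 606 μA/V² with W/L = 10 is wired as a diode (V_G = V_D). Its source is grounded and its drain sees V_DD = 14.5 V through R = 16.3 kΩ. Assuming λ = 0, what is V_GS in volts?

V_GS = 1.30 V

With gate tied to drain, V_GS = V_DS ≥ V_GS − V_th, so the device is in saturation.
k_n = μ_nC_ox · (W/L) = 6.06 mA/V².
KCL at the drain: ½ k_n (V_GS − V_th)² = (V_DD − V_GS)/R.
Let x = V_GS − 0.783. Then 49.4 x² + x − 13.72 = 0, giving x = 0.517 V (positive root), so V_GS = 1.3 V.
I_D = (V_DD − V_GS)/R = (14.5 − 1.3) / 16.3 = 0.81 mA.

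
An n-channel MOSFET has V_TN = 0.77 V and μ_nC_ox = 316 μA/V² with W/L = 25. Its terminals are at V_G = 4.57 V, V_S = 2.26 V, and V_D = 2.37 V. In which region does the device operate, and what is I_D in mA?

V_GS = V_G − V_S = 4.57 − 2.26 = 2.31 V; V_DS = V_D − V_S = 2.37 − 2.26 = 0.11 V.
k_n = μ_nC_ox · (W/L) = 7.9 mA/V².
V_ov = V_GS − V_TN = 2.31 − 0.77 = 1.54 V.
Since V_DS = 0.11 V < V_ov = 1.54 V, the device is in the triode region.
I_D = k_n [V_ov · V_DS − ½ V_DS²] = 7.9 × [1.54 × 0.11 − 0.5 × 0.11²] = 1.29 mA.

Triode; I_D = 1.29 mA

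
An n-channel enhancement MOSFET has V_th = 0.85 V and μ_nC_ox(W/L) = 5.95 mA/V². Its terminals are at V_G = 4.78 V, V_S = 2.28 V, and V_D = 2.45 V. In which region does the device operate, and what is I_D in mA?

Triode; I_D = 1.58 mA

V_GS = V_G − V_S = 4.78 − 2.28 = 2.5 V; V_DS = V_D − V_S = 2.45 − 2.28 = 0.17 V.
V_ov = V_GS − V_th = 2.5 − 0.85 = 1.65 V.
Since V_DS = 0.17 V < V_ov = 1.65 V, the device is in the triode region.
I_D = k_n [V_ov · V_DS − ½ V_DS²] = 5.95 × [1.65 × 0.17 − 0.5 × 0.17²] = 1.58 mA.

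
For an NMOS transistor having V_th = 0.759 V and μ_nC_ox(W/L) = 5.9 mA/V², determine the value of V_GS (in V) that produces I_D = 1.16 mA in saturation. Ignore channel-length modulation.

In saturation I_D = ½ k_n (V_GS − V_th)², so V_GS − V_th = √(2 I_D / k_n) = √(2 × 1.16 / 5.9) = 0.627 V.
V_GS = 0.759 + 0.627 = 1.39 V.

V_GS = 1.39 V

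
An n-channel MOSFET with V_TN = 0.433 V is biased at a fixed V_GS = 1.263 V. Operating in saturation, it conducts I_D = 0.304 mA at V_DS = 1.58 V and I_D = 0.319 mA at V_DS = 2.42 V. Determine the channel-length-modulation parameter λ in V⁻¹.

With V_GS fixed, I_D ∝ (1 + λ V_DS) in saturation, so I_D2/I_D1 = (1 + λ V_DS2)/(1 + λ V_DS1).
0.319/0.304 = 1.049 = (1 + 2.42 λ)/(1 + 1.58 λ).
Solving: λ (I_D1 V_DS2 − I_D2 V_DS1) = I_D2 − I_D1, so λ = (0.319 − 0.304) / (0.304 × 2.42 − 0.319 × 1.58) = 0.015 / 0.232 = 0.0648 V⁻¹.

λ = 0.0648 V⁻¹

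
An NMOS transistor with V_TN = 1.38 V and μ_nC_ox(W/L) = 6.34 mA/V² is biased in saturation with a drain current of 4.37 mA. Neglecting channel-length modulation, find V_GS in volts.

In saturation I_D = ½ k_n (V_GS − V_TN)², so V_GS − V_TN = √(2 I_D / k_n) = √(2 × 4.37 / 6.34) = 1.17 V.
V_GS = 1.38 + 1.17 = 2.55 V.

V_GS = 2.55 V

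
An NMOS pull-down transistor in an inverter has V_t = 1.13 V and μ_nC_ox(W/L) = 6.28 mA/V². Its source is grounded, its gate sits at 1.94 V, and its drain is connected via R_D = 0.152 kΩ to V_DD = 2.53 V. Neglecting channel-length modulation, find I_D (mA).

I_D = 2.06 mA

V_GS = V_G = 1.94 V, so V_ov = 1.94 − 1.13 = 0.81 V.
Assume saturation: I_D = ½ k_n V_ov² = 0.5 × 6.28 × 0.81² = 2.06 mA, giving V_DS = V_DD − I_D R_D = 2.53 − 2.06 × 0.152 = 2.22 V.
V_DS = 2.22 V ≥ V_ov = 0.81 V, confirming saturation.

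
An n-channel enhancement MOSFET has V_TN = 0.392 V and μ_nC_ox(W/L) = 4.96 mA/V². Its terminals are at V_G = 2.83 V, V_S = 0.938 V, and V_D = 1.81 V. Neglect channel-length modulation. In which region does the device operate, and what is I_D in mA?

V_GS = V_G − V_S = 2.83 − 0.938 = 1.89 V; V_DS = V_D − V_S = 1.81 − 0.938 = 0.872 V.
V_ov = V_GS − V_TN = 1.89 − 0.392 = 1.5 V.
Since V_DS = 0.872 V < V_ov = 1.5 V, the device is in the triode region.
I_D = k_n [V_ov · V_DS − ½ V_DS²] = 4.96 × [1.5 × 0.872 − 0.5 × 0.872²] = 4.6 mA.

Triode; I_D = 4.60 mA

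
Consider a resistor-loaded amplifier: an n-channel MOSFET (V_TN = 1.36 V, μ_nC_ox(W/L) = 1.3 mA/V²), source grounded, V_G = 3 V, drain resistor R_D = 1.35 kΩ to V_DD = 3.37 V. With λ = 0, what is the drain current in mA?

I_D = 1.62 mA

V_GS = V_G = 3 V, so V_ov = 3 − 1.36 = 1.64 V.
Assume saturation: I_D = ½ k_n V_ov² = 0.5 × 1.3 × 1.64² = 1.75 mA, giving V_DS = V_DD − I_D R_D = 3.37 − 1.75 × 1.35 = 1.01 V.
But 1.01 V < V_ov = 1.64 V, so the device is actually in triode.
In triode I_D = k_n[V_ov V_DS − ½ V_DS²] and I_D = (V_DD − V_DS)/R_D. Equating: 0.878 V_DS² − 3.878 V_DS + 3.37 = 0, giving V_DS = 1.19 V (the root below V_ov).
I_D = (3.37 − 1.19) / 1.35 = 1.62 mA.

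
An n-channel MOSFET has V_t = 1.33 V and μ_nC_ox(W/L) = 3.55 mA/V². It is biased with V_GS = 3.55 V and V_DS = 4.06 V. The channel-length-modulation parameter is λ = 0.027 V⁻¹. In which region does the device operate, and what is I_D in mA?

Saturation; I_D = 9.71 mA

V_ov = V_GS − V_t = 3.55 − 1.33 = 2.22 V.
Since V_DS = 4.06 V ≥ V_ov = 2.22 V, the device is in saturation.
I_D = ½ k_n V_ov² (1 + λ V_DS) = 0.5 × 3.55 × 2.22² × (1 + 0.027 × 4.06) = 9.71 mA.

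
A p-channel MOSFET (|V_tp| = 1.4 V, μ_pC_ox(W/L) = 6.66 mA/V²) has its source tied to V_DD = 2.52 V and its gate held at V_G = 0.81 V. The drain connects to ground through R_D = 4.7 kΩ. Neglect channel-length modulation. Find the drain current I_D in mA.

I_D = 0.320 mA

V_SG = V_DD − V_G = 2.52 − 0.81 = 1.71 V, so V_ov = 1.71 − 1.4 = 0.31 V.
Assume saturation: I_D = ½ k_p V_ov² = 0.5 × 6.66 × 0.31² = 0.32 mA, giving V_SD = V_DD − I_D R_D = 2.52 − 0.32 × 4.7 = 1.02 V.
V_SD = 1.02 V ≥ V_ov = 0.31 V, confirming saturation.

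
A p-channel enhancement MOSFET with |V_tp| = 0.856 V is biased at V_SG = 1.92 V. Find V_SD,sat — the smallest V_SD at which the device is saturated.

V_SD,sat = 1.06 V

The boundary between triode and saturation is V_SD = V_SG − |V_tp| = V_ov.
V_ov = 1.92 − 0.856 = 1.06 V.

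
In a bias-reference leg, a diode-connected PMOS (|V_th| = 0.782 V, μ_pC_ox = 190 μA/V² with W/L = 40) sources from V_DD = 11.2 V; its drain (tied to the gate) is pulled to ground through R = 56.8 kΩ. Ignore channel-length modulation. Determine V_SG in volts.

With gate tied to drain, V_SG = V_SD ≥ V_SG − |V_th|, so the device is in saturation.
k_p = μ_pC_ox · (W/L) = 7.6 mA/V².
KCL at the drain: ½ k_p (V_SG − |V_th|)² = (V_DD − V_SG)/R.
Let x = V_SG − 0.782. Then 216 x² + x − 10.42 = 0, giving x = 0.217 V (positive root), so V_SG = 0.999 V.
I_D = (V_DD − V_SG)/R = (11.2 − 0.999) / 56.8 = 0.18 mA.

V_SG = 0.999 V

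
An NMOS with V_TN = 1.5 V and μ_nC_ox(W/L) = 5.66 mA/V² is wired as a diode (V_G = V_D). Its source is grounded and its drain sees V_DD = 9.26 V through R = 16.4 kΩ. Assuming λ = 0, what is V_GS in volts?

V_GS = 1.90 V

With gate tied to drain, V_GS = V_DS ≥ V_GS − V_TN, so the device is in saturation.
KCL at the drain: ½ k_n (V_GS − V_TN)² = (V_DD − V_GS)/R.
Let x = V_GS − 1.5. Then 46.4 x² + x − 7.76 = 0, giving x = 0.398 V (positive root), so V_GS = 1.9 V.
I_D = (V_DD − V_GS)/R = (9.26 − 1.9) / 16.4 = 0.449 mA.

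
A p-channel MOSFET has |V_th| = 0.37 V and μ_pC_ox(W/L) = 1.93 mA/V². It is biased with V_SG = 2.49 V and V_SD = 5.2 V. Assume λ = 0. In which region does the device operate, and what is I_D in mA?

Saturation; I_D = 4.34 mA

V_ov = V_SG − |V_th| = 2.49 − 0.37 = 2.12 V.
Since V_SD = 5.2 V ≥ V_ov = 2.12 V, the device is in saturation.
I_D = ½ k_p V_ov² = 0.5 × 1.93 × 2.12² = 4.34 mA.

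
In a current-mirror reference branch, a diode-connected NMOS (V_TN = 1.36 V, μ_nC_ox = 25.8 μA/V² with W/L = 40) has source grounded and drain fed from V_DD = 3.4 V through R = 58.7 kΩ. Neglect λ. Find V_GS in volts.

V_GS = 1.60 V

With gate tied to drain, V_GS = V_DS ≥ V_GS − V_TN, so the device is in saturation.
k_n = μ_nC_ox · (W/L) = 1.032 mA/V².
KCL at the drain: ½ k_n (V_GS − V_TN)² = (V_DD − V_GS)/R.
Let x = V_GS − 1.36. Then 30.3 x² + x − 2.04 = 0, giving x = 0.244 V (positive root), so V_GS = 1.6 V.
I_D = (V_DD − V_GS)/R = (3.4 − 1.6) / 58.7 = 0.0306 mA.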